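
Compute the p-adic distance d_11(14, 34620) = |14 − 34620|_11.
d_11(14, 34620) = 1/1331

Step 1 — x − y = 14 − 34620 = -34606. Step 2 — v_11(-34606) = 3 (factor: -34606 = −(11^3 · 26); the sign does not affect v_p). Step 3 — |x − y|_11 = 11^{-3} = 1/1331.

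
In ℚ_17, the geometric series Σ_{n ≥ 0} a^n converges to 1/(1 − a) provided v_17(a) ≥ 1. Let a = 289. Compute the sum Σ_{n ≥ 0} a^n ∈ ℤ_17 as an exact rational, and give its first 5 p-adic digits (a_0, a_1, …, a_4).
Σ a^n = 1/(1 − a) = -1/288;  first 5 digits = (1, 0, 1, 0, 1)

v_17(a) = 2 ≥ 1, so the series converges in ℤ_17 to 1/(1 − a) = 1/(1 − 289) = -1/288. Expand this rational in ℤ_17: compute digits iteratively via d_i = x_i mod 17, x_{i+1} = (x_i − d_i)/17. The first 5 digits are (1, 0, 1, 0, 1).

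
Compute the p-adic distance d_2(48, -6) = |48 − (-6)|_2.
d_2(48, -6) = 1/2

Step 1 — x − y = 48 − (-6) = 54. Step 2 — v_2(54) = 1 (factor: 54 = (2^1 · 27); the sign does not affect v_p). Step 3 — |x − y|_2 = 2^{-1} = 1/2.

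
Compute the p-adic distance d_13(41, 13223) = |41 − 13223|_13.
d_13(41, 13223) = 1/2197

Step 1 — x − y = 41 − 13223 = -13182. Step 2 — v_13(-13182) = 3 (factor: -13182 = −(13^3 · 6); the sign does not affect v_p). Step 3 — |x − y|_13 = 13^{-3} = 1/2197.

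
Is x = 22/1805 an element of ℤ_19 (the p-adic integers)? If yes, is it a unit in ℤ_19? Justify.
x ∉ ℤ_19 (v_19(x) = -2 < 0)

ℤ_19 = {x ∈ ℚ_19 : v_19(x) ≥ 0} and ℤ_19^× = {x ∈ ℤ_19 : v_19(x) = 0}. Here v_19(22/1805) = v_19(num) − v_19(den) = -2; compare against these criteria.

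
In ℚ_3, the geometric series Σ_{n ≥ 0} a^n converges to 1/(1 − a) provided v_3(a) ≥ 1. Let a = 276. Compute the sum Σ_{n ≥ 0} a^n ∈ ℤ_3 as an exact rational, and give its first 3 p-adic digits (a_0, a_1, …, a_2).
Σ a^n = 1/(1 − a) = -1/275;  first 3 digits = (1, 2, 1)

v_3(a) = 1 ≥ 1, so the series converges in ℤ_3 to 1/(1 − a) = 1/(1 − 276) = -1/275. Expand this rational in ℤ_3: compute digits iteratively via d_i = x_i mod 3, x_{i+1} = (x_i − d_i)/3. The first 3 digits are (1, 2, 1).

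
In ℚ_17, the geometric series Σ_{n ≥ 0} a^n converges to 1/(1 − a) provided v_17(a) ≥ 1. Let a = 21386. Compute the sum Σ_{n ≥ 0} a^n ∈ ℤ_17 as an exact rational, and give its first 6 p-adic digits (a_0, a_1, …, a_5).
Σ a^n = 1/(1 − a) = -1/21385;  first 6 digits = (1, 0, 6, 4, 2, 16)

v_17(a) = 2 ≥ 1, so the series converges in ℤ_17 to 1/(1 − a) = 1/(1 − 21386) = -1/21385. Expand this rational in ℤ_17: compute digits iteratively via d_i = x_i mod 17, x_{i+1} = (x_i − d_i)/17. The first 6 digits are (1, 0, 6, 4, 2, 16).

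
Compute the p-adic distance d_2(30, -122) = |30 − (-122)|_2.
d_2(30, -122) = 1/8

Step 1 — x − y = 30 − (-122) = 152. Step 2 — v_2(152) = 3 (factor: 152 = (2^3 · 19); the sign does not affect v_p). Step 3 — |x − y|_2 = 2^{-3} = 1/8.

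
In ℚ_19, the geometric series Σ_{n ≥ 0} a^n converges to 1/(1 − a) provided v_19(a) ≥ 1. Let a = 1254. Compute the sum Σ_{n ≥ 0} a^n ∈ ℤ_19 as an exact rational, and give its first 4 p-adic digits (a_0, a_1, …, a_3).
Σ a^n = 1/(1 − a) = -1/1253;  first 4 digits = (1, 9, 8, 8)

v_19(a) = 1 ≥ 1, so the series converges in ℤ_19 to 1/(1 − a) = 1/(1 − 1254) = -1/1253. Expand this rational in ℤ_19: compute digits iteratively via d_i = x_i mod 19, x_{i+1} = (x_i − d_i)/19. The first 4 digits are (1, 9, 8, 8).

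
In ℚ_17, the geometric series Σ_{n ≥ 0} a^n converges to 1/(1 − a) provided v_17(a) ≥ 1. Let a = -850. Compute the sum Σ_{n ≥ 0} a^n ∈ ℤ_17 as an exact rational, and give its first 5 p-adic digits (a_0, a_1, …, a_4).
Σ a^n = 1/(1 − a) = 1/851;  first 5 digits = (1, 1, 15, 11, 0)

v_17(a) = 1 ≥ 1, so the series converges in ℤ_17 to 1/(1 − a) = 1/(1 − (-850)) = 1/851. Expand this rational in ℤ_17: compute digits iteratively via d_i = x_i mod 17, x_{i+1} = (x_i − d_i)/17. The first 5 digits are (1, 1, 15, 11, 0).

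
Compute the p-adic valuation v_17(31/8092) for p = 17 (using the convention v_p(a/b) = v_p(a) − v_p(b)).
v_17(31/8092) = -2

Factor powers of 17 from the numerator and denominator of the reduced fraction: 31 = 17^0 · 31 and 8092 = 17^2 · 28. Apply v_p(a/b) = v_p(a) − v_p(b): v_17(31/8092) = 0 − 2 = -2.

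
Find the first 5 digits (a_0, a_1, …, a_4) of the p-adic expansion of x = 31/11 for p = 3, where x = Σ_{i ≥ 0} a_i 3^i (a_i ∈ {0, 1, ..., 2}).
(a_0, …, a_4) = (2, 0, 2, 1, 0)

v_3(31/11) = 0 (numerator and denominator both coprime to 3), so x ∈ ℤ_3^×. Compute digits iteratively via a_i = x_i mod 3, x_{i+1} = (x_i − a_i)/3, with x_0 = x:
  x_0 = 31/11;  a_0 = 2;  x_1 = (x_0 − 2)/3 = 3/11
  x_1 = 3/11;  a_1 = 0;  x_2 = (x_1 − 0)/3 = 1/11
  x_2 = 1/11;  a_2 = 2;  x_3 = (x_2 − 2)/3 = -7/11
  x_3 = -7/11;  a_3 = 1;  x_4 = (x_3 − 1)/3 = -6/11
  x_4 = -6/11;  a_4 = 0;  x_5 = (x_4 − 0)/3 = -2/11
Digits: (2, 0, 2, 1, 0).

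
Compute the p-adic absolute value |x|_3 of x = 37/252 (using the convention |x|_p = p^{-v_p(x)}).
|37/252|_3 = 9

Step 1 — compute v_3(x) by factoring powers of 3 out of the numerator and denominator: v_3(37/252) = -2. Step 2 — apply |x|_p = p^{-v_p(x)} = 3^{2} = 9.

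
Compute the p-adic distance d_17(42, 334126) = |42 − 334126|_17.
d_17(42, 334126) = 1/83521

Step 1 — x − y = 42 − 334126 = -334084. Step 2 — v_17(-334084) = 4 (factor: -334084 = −(17^4 · 4); the sign does not affect v_p). Step 3 — |x − y|_17 = 17^{-4} = 1/83521.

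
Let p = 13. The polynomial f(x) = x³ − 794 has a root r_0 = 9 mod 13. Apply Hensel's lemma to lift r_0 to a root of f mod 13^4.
r_3 = 27582 (mod 28561)

Hensel: r_{i+1} = r_i − f(r_i)/f′(r_i) mod 13^{i+2}, where f′(x) = 3x². Iterate:
  r_0 = 9 (mod 13)
  r_1 = 35 (mod 169)
  r_2 = 1218 (mod 2197)
  r_3 = 27582 (mod 28561)
Final: r = 27582 with f(r) ≡ 0 mod 13^4.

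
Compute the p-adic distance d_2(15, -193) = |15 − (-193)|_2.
d_2(15, -193) = 1/16

Step 1 — x − y = 15 − (-193) = 208. Step 2 — v_2(208) = 4 (factor: 208 = (2^4 · 13); the sign does not affect v_p). Step 3 — |x − y|_2 = 2^{-4} = 1/16.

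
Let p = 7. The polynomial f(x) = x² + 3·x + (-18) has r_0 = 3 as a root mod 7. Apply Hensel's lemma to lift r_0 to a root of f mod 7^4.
r_3 = 3 (mod 2401)

Hensel: r_{i+1} = r_i − f(r_i)·(f′(r_i))^{-1} mod 7^{i+2}, f′(x) = 2x + 3. Iterate:
  r_0 = 3 (mod 7)
  r_1 = 3 (mod 49)
  r_2 = 3 (mod 343)
  r_3 = 3 (mod 2401)
Final: r = 3 satisfies f(r) ≡ 0 mod 7^4.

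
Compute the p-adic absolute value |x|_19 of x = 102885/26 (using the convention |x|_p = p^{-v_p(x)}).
|102885/26|_19 = 1/6859

Step 1 — compute v_19(x) by factoring powers of 19 out of the numerator and denominator: v_19(102885/26) = 3. Step 2 — apply |x|_p = p^{-v_p(x)} = 19^{-3} = 1/6859.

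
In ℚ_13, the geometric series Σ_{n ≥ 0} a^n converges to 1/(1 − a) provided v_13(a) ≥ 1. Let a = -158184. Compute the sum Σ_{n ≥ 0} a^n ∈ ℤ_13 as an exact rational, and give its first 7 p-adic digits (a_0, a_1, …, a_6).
Σ a^n = 1/(1 − a) = 1/158185;  first 7 digits = (1, 0, 0, 6, 7, 12, 9)

v_13(a) = 3 ≥ 1, so the series converges in ℤ_13 to 1/(1 − a) = 1/(1 − (-158184)) = 1/158185. Expand this rational in ℤ_13: compute digits iteratively via d_i = x_i mod 13, x_{i+1} = (x_i − d_i)/13. The first 7 digits are (1, 0, 0, 6, 7, 12, 9).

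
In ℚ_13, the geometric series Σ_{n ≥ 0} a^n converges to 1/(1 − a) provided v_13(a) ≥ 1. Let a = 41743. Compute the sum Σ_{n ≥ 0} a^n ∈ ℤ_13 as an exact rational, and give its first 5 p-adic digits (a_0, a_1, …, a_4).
Σ a^n = 1/(1 − a) = -1/41742;  first 5 digits = (1, 0, 0, 6, 1)

v_13(a) = 3 ≥ 1, so the series converges in ℤ_13 to 1/(1 − a) = 1/(1 − 41743) = -1/41742. Expand this rational in ℤ_13: compute digits iteratively via d_i = x_i mod 13, x_{i+1} = (x_i − d_i)/13. The first 5 digits are (1, 0, 0, 6, 1).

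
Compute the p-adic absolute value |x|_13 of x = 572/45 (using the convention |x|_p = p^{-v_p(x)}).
|572/45|_13 = 1/13

Step 1 — compute v_13(x) by factoring powers of 13 out of the numerator and denominator: v_13(572/45) = 1. Step 2 — apply |x|_p = p^{-v_p(x)} = 13^{-1} = 1/13.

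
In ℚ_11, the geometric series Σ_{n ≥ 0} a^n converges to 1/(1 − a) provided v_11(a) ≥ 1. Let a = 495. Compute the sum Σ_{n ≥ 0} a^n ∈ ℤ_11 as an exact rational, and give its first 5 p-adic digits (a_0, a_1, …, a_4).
Σ a^n = 1/(1 − a) = -1/494;  first 5 digits = (1, 1, 5, 9, 7)

v_11(a) = 1 ≥ 1, so the series converges in ℤ_11 to 1/(1 − a) = 1/(1 − 495) = -1/494. Expand this rational in ℤ_11: compute digits iteratively via d_i = x_i mod 11, x_{i+1} = (x_i − d_i)/11. The first 5 digits are (1, 1, 5, 9, 7).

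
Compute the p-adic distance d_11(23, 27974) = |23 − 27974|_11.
d_11(23, 27974) = 1/1331

Step 1 — x − y = 23 − 27974 = -27951. Step 2 — v_11(-27951) = 3 (factor: -27951 = −(11^3 · 21); the sign does not affect v_p). Step 3 — |x − y|_11 = 11^{-3} = 1/1331.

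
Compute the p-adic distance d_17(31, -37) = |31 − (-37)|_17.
d_17(31, -37) = 1/17

Step 1 — x − y = 31 − (-37) = 68. Step 2 — v_17(68) = 1 (factor: 68 = (17^1 · 4); the sign does not affect v_p). Step 3 — |x − y|_17 = 17^{-1} = 1/17.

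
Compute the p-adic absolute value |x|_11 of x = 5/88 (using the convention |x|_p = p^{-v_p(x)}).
|5/88|_11 = 11

Step 1 — compute v_11(x) by factoring powers of 11 out of the numerator and denominator: v_11(5/88) = -1. Step 2 — apply |x|_p = p^{-v_p(x)} = 11^{1} = 11.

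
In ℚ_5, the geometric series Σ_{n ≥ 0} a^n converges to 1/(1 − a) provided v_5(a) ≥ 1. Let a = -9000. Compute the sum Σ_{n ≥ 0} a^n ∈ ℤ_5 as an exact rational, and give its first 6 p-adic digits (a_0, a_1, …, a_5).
Σ a^n = 1/(1 − a) = 1/9001;  first 6 digits = (1, 0, 0, 3, 0, 2)

v_5(a) = 3 ≥ 1, so the series converges in ℤ_5 to 1/(1 − a) = 1/(1 − (-9000)) = 1/9001. Expand this rational in ℤ_5: compute digits iteratively via d_i = x_i mod 5, x_{i+1} = (x_i − d_i)/5. The first 6 digits are (1, 0, 0, 3, 0, 2).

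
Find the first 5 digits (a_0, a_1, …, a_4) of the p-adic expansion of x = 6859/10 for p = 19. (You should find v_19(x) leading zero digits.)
(a_0, …, a_4) = (0, 0, 0, 2, 17)

v_19(6859/10) = 3, so a_0 = ... = a_2 = 0. Factor out: x = 19^3 · u with u = 1/10 a unit in ℤ_19. Expand u iteratively via a_{v+i} = u_i mod 19, u_{i+1} = (u_i − a_{v+i})/19:
  u_0 = 1/10;  a_3 = 2;  u_1 = (u_0 − 2)/19 = -1/10
  u_1 = -1/10;  a_4 = 17;  u_2 = (u_1 − 17)/19 = -9/10
Digits: (0, 0, 0, 2, 17).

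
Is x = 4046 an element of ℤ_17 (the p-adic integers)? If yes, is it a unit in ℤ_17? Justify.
x ∈ ℤ_17 but not a unit; v_17(x) = 2 > 0

ℤ_17 = {x ∈ ℚ_17 : v_17(x) ≥ 0} and ℤ_17^× = {x ∈ ℤ_17 : v_17(x) = 0}. Here v_17(4046) = v_17(num) − v_17(den) = 2; compare against these criteria.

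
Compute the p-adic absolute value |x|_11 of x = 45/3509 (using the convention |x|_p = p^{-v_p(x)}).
|45/3509|_11 = 121

Step 1 — compute v_11(x) by factoring powers of 11 out of the numerator and denominator: v_11(45/3509) = -2. Step 2 — apply |x|_p = p^{-v_p(x)} = 11^{2} = 121.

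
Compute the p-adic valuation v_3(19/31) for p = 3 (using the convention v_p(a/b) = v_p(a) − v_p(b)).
v_3(19/31) = 0

Factor powers of 3 from the numerator and denominator of the reduced fraction: 19 = 3^0 · 19 and 31 = 3^0 · 31. Apply v_p(a/b) = v_p(a) − v_p(b): v_3(19/31) = 0 − 0 = 0.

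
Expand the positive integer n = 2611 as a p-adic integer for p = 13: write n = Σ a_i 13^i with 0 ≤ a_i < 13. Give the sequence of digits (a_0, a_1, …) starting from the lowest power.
(a_0, a_1, …) = (11, 5, 2, 1)

Repeated division by 13 gives the digits low-to-high: 2611 = 11 + 5·13^1 + 2·13^2 + 1·13^3. Digit sequence: (11, 5, 2, 1).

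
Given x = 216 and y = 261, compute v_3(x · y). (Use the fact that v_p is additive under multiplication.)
v_3(56376) = 5

v_p(x) = 3 (factor: 216 = 3^3 · 8); v_p(y) = 2 (factor: 261 = 3^2 · 29). Additivity: v_p(xy) = v_p(x) + v_p(y) = 3 + 2 = 5. (Direct check: xy = 56376 = 3^5 · (232).)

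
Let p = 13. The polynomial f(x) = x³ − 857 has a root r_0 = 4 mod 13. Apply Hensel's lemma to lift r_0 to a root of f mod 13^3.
r_2 = 1031 (mod 2197)

Hensel: r_{i+1} = r_i − f(r_i)/f′(r_i) mod 13^{i+2}, where f′(x) = 3x². Iterate:
  r_0 = 4 (mod 13)
  r_1 = 17 (mod 169)
  r_2 = 1031 (mod 2197)
Final: r = 1031 with f(r) ≡ 0 mod 13^3.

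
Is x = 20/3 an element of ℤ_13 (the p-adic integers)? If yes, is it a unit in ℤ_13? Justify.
x ∈ ℤ_13^× (unit); v_13(x) = 0

ℤ_13 = {x ∈ ℚ_13 : v_13(x) ≥ 0} and ℤ_13^× = {x ∈ ℤ_13 : v_13(x) = 0}. Here v_13(20/3) = v_13(num) − v_13(den) = 0; compare against these criteria.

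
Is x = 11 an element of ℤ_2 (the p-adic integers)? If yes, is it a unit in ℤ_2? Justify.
x ∈ ℤ_2^× (unit); v_2(x) = 0

ℤ_2 = {x ∈ ℚ_2 : v_2(x) ≥ 0} and ℤ_2^× = {x ∈ ℤ_2 : v_2(x) = 0}. Here v_2(11) = v_2(num) − v_2(den) = 0; compare against these criteria.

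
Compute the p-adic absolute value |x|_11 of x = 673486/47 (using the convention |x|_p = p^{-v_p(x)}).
|673486/47|_11 = 1/14641

Step 1 — compute v_11(x) by factoring powers of 11 out of the numerator and denominator: v_11(673486/47) = 4. Step 2 — apply |x|_p = p^{-v_p(x)} = 11^{-4} = 1/14641.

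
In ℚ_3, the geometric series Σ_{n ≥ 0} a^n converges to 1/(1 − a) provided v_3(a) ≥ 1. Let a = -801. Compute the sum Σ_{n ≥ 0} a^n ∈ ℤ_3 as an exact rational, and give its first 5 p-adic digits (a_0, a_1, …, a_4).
Σ a^n = 1/(1 − a) = 1/802;  first 5 digits = (1, 0, 1, 0, 0)

v_3(a) = 2 ≥ 1, so the series converges in ℤ_3 to 1/(1 − a) = 1/(1 − (-801)) = 1/802. Expand this rational in ℤ_3: compute digits iteratively via d_i = x_i mod 3, x_{i+1} = (x_i − d_i)/3. The first 5 digits are (1, 0, 1, 0, 0).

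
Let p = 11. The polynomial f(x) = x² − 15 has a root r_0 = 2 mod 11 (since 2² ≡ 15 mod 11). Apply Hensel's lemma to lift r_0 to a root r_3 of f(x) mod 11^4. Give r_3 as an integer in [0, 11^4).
r_3 = 8384 (mod 14641)

Hensel's recurrence: r_{i+1} = r_i − f(r_i)·(f′(r_i))^{-1} mod 11^{i+2}, with f′(x) = 2x. Iterate:
  r_0 = 2 (mod 11)
  r_1 = 35 (mod 121)
  r_2 = 398 (mod 1331)
  r_3 = 8384 (mod 14641)
Final: r_3 = 8384, and one checks f(r_3) ≡ 0 mod 11^4.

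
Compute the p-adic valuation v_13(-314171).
v_13(-314171) = 4

v_13(n) is the largest exponent k such that 13^k divides n. Factor out: -314171 = -13^4 · 11. (Sign doesn't affect v_p.) So v_13(-314171) = 4.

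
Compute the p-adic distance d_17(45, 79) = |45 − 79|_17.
d_17(45, 79) = 1/17

Step 1 — x − y = 45 − 79 = -34. Step 2 — v_17(-34) = 1 (factor: -34 = −(17^1 · 2); the sign does not affect v_p). Step 3 — |x − y|_17 = 17^{-1} = 1/17.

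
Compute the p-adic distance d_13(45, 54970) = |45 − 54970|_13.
d_13(45, 54970) = 1/2197

Step 1 — x − y = 45 − 54970 = -54925. Step 2 — v_13(-54925) = 3 (factor: -54925 = −(13^3 · 25); the sign does not affect v_p). Step 3 — |x − y|_13 = 13^{-3} = 1/2197.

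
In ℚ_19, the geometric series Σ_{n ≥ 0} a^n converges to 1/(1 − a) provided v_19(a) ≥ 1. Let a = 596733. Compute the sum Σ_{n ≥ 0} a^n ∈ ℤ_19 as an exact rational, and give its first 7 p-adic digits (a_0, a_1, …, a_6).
Σ a^n = 1/(1 − a) = -1/596732;  first 7 digits = (1, 0, 0, 11, 4, 0, 7)

v_19(a) = 3 ≥ 1, so the series converges in ℤ_19 to 1/(1 − a) = 1/(1 − 596733) = -1/596732. Expand this rational in ℤ_19: compute digits iteratively via d_i = x_i mod 19, x_{i+1} = (x_i − d_i)/19. The first 7 digits are (1, 0, 0, 11, 4, 0, 7).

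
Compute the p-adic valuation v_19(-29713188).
v_19(-29713188) = 5

v_19(n) is the largest exponent k such that 19^k divides n. Factor out: -29713188 = -19^5 · 12. (Sign doesn't affect v_p.) So v_19(-29713188) = 5.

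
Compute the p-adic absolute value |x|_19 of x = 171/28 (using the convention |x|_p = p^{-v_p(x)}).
|171/28|_19 = 1/19

Step 1 — compute v_19(x) by factoring powers of 19 out of the numerator and denominator: v_19(171/28) = 1. Step 2 — apply |x|_p = p^{-v_p(x)} = 19^{-1} = 1/19.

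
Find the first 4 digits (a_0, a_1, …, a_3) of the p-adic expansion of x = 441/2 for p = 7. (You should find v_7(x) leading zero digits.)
(a_0, …, a_3) = (0, 0, 1, 4)

v_7(441/2) = 2, so a_0 = ... = a_1 = 0. Factor out: x = 7^2 · u with u = 9/2 a unit in ℤ_7. Expand u iteratively via a_{v+i} = u_i mod 7, u_{i+1} = (u_i − a_{v+i})/7:
  u_0 = 9/2;  a_2 = 1;  u_1 = (u_0 − 1)/7 = 1/2
  u_1 = 1/2;  a_3 = 4;  u_2 = (u_1 − 4)/7 = -1/2
Digits: (0, 0, 1, 4).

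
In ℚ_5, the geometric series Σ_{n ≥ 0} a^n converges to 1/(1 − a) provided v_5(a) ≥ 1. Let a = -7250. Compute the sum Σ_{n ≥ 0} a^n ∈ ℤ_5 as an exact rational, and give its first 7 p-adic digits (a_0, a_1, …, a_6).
Σ a^n = 1/(1 − a) = 1/7251;  first 7 digits = (1, 0, 0, 2, 3, 2, 3)

v_5(a) = 3 ≥ 1, so the series converges in ℤ_5 to 1/(1 − a) = 1/(1 − (-7250)) = 1/7251. Expand this rational in ℤ_5: compute digits iteratively via d_i = x_i mod 5, x_{i+1} = (x_i − d_i)/5. The first 7 digits are (1, 0, 0, 2, 3, 2, 3).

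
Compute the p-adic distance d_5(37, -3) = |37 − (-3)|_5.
d_5(37, -3) = 1/5

Step 1 — x − y = 37 − (-3) = 40. Step 2 — v_5(40) = 1 (factor: 40 = (5^1 · 8); the sign does not affect v_p). Step 3 — |x − y|_5 = 5^{-1} = 1/5.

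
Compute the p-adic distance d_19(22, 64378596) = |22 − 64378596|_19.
d_19(22, 64378596) = 1/2476099

Step 1 — x − y = 22 − 64378596 = -64378574. Step 2 — v_19(-64378574) = 5 (factor: -64378574 = −(19^5 · 26); the sign does not affect v_p). Step 3 — |x − y|_19 = 19^{-5} = 1/2476099.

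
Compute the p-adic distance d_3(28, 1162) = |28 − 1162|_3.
d_3(28, 1162) = 1/81

Step 1 — x − y = 28 − 1162 = -1134. Step 2 — v_3(-1134) = 4 (factor: -1134 = −(3^4 · 14); the sign does not affect v_p). Step 3 — |x − y|_3 = 3^{-4} = 1/81.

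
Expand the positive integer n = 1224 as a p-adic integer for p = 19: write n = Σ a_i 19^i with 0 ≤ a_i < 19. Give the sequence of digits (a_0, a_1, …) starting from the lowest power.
(a_0, a_1, …) = (8, 7, 3)

Repeated division by 19 gives the digits low-to-high: 1224 = 8 + 7·19^1 + 3·19^2. Digit sequence: (8, 7, 3).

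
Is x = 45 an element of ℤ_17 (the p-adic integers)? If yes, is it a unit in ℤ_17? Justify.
x ∈ ℤ_17^× (unit); v_17(x) = 0

ℤ_17 = {x ∈ ℚ_17 : v_17(x) ≥ 0} and ℤ_17^× = {x ∈ ℤ_17 : v_17(x) = 0}. Here v_17(45) = v_17(num) − v_17(den) = 0; compare against these criteria.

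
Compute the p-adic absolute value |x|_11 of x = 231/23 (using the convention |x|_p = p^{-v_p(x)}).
|231/23|_11 = 1/11

Step 1 — compute v_11(x) by factoring powers of 11 out of the numerator and denominator: v_11(231/23) = 1. Step 2 — apply |x|_p = p^{-v_p(x)} = 11^{-1} = 1/11.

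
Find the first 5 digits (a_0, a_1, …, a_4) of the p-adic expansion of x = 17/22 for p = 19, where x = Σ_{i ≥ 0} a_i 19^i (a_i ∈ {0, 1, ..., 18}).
(a_0, …, a_4) = (12, 2, 18, 12, 14)

v_19(17/22) = 0 (numerator and denominator both coprime to 19), so x ∈ ℤ_19^×. Compute digits iteratively via a_i = x_i mod 19, x_{i+1} = (x_i − a_i)/19, with x_0 = x:
  x_0 = 17/22;  a_0 = 12;  x_1 = (x_0 − 12)/19 = -13/22
  x_1 = -13/22;  a_1 = 2;  x_2 = (x_1 − 2)/19 = -3/22
  x_2 = -3/22;  a_2 = 18;  x_3 = (x_2 − 18)/19 = -21/22
  x_3 = -21/22;  a_3 = 12;  x_4 = (x_3 − 12)/19 = -15/22
  x_4 = -15/22;  a_4 = 14;  x_5 = (x_4 − 14)/19 = -17/22
Digits: (12, 2, 18, 12, 14).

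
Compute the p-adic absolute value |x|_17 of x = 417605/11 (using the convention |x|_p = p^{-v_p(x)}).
|417605/11|_17 = 1/83521

Step 1 — compute v_17(x) by factoring powers of 17 out of the numerator and denominator: v_17(417605/11) = 4. Step 2 — apply |x|_p = p^{-v_p(x)} = 17^{-4} = 1/83521.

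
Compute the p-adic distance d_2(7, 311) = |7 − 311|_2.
d_2(7, 311) = 1/16

Step 1 — x − y = 7 − 311 = -304. Step 2 — v_2(-304) = 4 (factor: -304 = −(2^4 · 19); the sign does not affect v_p). Step 3 — |x − y|_2 = 2^{-4} = 1/16.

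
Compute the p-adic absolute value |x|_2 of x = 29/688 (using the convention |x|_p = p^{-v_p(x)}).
|29/688|_2 = 16

Step 1 — compute v_2(x) by factoring powers of 2 out of the numerator and denominator: v_2(29/688) = -4. Step 2 — apply |x|_p = p^{-v_p(x)} = 2^{4} = 16.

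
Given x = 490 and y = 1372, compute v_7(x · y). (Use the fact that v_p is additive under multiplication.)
v_7(672280) = 5

v_p(x) = 2 (factor: 490 = 7^2 · 10); v_p(y) = 3 (factor: 1372 = 7^3 · 4). Additivity: v_p(xy) = v_p(x) + v_p(y) = 2 + 3 = 5. (Direct check: xy = 672280 = 7^5 · (40).)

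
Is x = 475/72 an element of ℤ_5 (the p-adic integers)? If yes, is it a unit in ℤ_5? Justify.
x ∈ ℤ_5 but not a unit; v_5(x) = 2 > 0

ℤ_5 = {x ∈ ℚ_5 : v_5(x) ≥ 0} and ℤ_5^× = {x ∈ ℤ_5 : v_5(x) = 0}. Here v_5(475/72) = v_5(num) − v_5(den) = 2; compare against these criteria.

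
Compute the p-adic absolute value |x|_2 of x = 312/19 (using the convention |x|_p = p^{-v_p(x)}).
|312/19|_2 = 1/8

Step 1 — compute v_2(x) by factoring powers of 2 out of the numerator and denominator: v_2(312/19) = 3. Step 2 — apply |x|_p = p^{-v_p(x)} = 2^{-3} = 1/8.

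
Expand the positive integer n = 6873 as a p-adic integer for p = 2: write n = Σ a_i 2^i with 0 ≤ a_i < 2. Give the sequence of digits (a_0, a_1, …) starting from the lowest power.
(a_0, a_1, …) = (1, 0, 0, 1, 1, 0, 1, 1, 0, 1, 0, 1, 1)

Repeated division by 2 gives the digits low-to-high: 6873 = 1 + 1·2^3 + 1·2^4 + 1·2^6 + 1·2^7 + 1·2^9 + 1·2^11 + 1·2^12. Digit sequence: (1, 0, 0, 1, 1, 0, 1, 1, 0, 1, 0, 1, 1).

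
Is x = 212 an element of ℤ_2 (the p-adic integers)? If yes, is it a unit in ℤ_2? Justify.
x ∈ ℤ_2 but not a unit; v_2(x) = 2 > 0

ℤ_2 = {x ∈ ℚ_2 : v_2(x) ≥ 0} and ℤ_2^× = {x ∈ ℤ_2 : v_2(x) = 0}. Here v_2(212) = v_2(num) − v_2(den) = 2; compare against these criteria.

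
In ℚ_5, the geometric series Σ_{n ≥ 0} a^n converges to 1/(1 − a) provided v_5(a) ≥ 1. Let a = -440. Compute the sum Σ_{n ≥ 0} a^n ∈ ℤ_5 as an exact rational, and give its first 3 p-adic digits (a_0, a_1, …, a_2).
Σ a^n = 1/(1 − a) = 1/441;  first 3 digits = (1, 2, 1)

v_5(a) = 1 ≥ 1, so the series converges in ℤ_5 to 1/(1 − a) = 1/(1 − (-440)) = 1/441. Expand this rational in ℤ_5: compute digits iteratively via d_i = x_i mod 5, x_{i+1} = (x_i − d_i)/5. The first 3 digits are (1, 2, 1).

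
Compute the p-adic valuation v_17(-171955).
v_17(-171955) = 3

v_17(n) is the largest exponent k such that 17^k divides n. Factor out: -171955 = -17^3 · 35. (Sign doesn't affect v_p.) So v_17(-171955) = 3.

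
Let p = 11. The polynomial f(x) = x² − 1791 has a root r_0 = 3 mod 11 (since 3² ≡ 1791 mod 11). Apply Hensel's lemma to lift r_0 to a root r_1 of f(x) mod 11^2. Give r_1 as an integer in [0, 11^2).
r_1 = 58 (mod 121)

Hensel's recurrence: r_{i+1} = r_i − f(r_i)·(f′(r_i))^{-1} mod 11^{i+2}, with f′(x) = 2x. Iterate:
  r_0 = 3 (mod 11)
  r_1 = 58 (mod 121)
Final: r_1 = 58, and one checks f(r_1) ≡ 0 mod 11^2.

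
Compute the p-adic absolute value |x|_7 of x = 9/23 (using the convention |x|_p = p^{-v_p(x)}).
|9/23|_7 = 1

Step 1 — compute v_7(x) by factoring powers of 7 out of the numerator and denominator: v_7(9/23) = 0. Step 2 — apply |x|_p = p^{-v_p(x)} = 7^{0} = 1.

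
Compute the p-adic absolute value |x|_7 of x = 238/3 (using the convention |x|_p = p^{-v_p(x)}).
|238/3|_7 = 1/7

Step 1 — compute v_7(x) by factoring powers of 7 out of the numerator and denominator: v_7(238/3) = 1. Step 2 — apply |x|_p = p^{-v_p(x)} = 7^{-1} = 1/7.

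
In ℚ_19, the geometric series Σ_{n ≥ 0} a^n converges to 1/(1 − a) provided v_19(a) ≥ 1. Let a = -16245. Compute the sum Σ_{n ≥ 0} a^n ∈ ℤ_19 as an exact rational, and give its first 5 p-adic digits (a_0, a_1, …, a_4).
Σ a^n = 1/(1 − a) = 1/16246;  first 5 digits = (1, 0, 12, 16, 10)

v_19(a) = 2 ≥ 1, so the series converges in ℤ_19 to 1/(1 − a) = 1/(1 − (-16245)) = 1/16246. Expand this rational in ℤ_19: compute digits iteratively via d_i = x_i mod 19, x_{i+1} = (x_i − d_i)/19. The first 5 digits are (1, 0, 12, 16, 10).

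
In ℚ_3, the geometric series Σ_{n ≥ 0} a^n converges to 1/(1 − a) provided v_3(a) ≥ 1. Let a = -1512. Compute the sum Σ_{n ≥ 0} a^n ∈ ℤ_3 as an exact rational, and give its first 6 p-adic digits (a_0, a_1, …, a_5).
Σ a^n = 1/(1 − a) = 1/1513;  first 6 digits = (1, 0, 0, 1, 2, 2)

v_3(a) = 3 ≥ 1, so the series converges in ℤ_3 to 1/(1 − a) = 1/(1 − (-1512)) = 1/1513. Expand this rational in ℤ_3: compute digits iteratively via d_i = x_i mod 3, x_{i+1} = (x_i − d_i)/3. The first 6 digits are (1, 0, 0, 1, 2, 2).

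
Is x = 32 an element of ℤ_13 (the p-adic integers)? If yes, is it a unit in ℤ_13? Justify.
x ∈ ℤ_13^× (unit); v_13(x) = 0

ℤ_13 = {x ∈ ℚ_13 : v_13(x) ≥ 0} and ℤ_13^× = {x ∈ ℤ_13 : v_13(x) = 0}. Here v_13(32) = v_13(num) − v_13(den) = 0; compare against these criteria.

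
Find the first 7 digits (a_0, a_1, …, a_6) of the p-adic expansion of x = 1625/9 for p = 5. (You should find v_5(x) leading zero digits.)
(a_0, …, a_6) = (0, 0, 0, 2, 1, 2, 4)

v_5(1625/9) = 3, so a_0 = ... = a_2 = 0. Factor out: x = 5^3 · u with u = 13/9 a unit in ℤ_5. Expand u iteratively via a_{v+i} = u_i mod 5, u_{i+1} = (u_i − a_{v+i})/5:
  u_0 = 13/9;  a_3 = 2;  u_1 = (u_0 − 2)/5 = -1/9
  u_1 = -1/9;  a_4 = 1;  u_2 = (u_1 − 1)/5 = -2/9
  u_2 = -2/9;  a_5 = 2;  u_3 = (u_2 − 2)/5 = -4/9
  u_3 = -4/9;  a_6 = 4;  u_4 = (u_3 − 4)/5 = -8/9
Digits: (0, 0, 0, 2, 1, 2, 4).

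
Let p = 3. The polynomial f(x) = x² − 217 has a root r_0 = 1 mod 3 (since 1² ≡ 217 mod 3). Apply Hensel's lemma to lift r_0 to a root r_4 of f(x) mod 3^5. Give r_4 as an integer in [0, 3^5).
r_4 = 109 (mod 243)

Hensel's recurrence: r_{i+1} = r_i − f(r_i)·(f′(r_i))^{-1} mod 3^{i+2}, with f′(x) = 2x. Iterate:
  r_0 = 1 (mod 3)
  r_1 = 1 (mod 9)
  r_2 = 1 (mod 27)
  r_3 = 28 (mod 81)
  r_4 = 109 (mod 243)
Final: r_4 = 109, and one checks f(r_4) ≡ 0 mod 3^5.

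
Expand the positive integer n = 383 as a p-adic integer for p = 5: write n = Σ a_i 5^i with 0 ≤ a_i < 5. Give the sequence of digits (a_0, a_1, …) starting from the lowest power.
(a_0, a_1, …) = (3, 1, 0, 3)

Repeated division by 5 gives the digits low-to-high: 383 = 3 + 1·5^1 + 3·5^3. Digit sequence: (3, 1, 0, 3).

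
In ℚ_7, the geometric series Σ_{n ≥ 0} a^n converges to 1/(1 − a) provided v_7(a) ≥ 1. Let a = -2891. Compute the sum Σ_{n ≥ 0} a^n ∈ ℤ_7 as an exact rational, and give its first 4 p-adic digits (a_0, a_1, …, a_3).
Σ a^n = 1/(1 − a) = 1/2892;  first 4 digits = (1, 0, 4, 5)

v_7(a) = 2 ≥ 1, so the series converges in ℤ_7 to 1/(1 − a) = 1/(1 − (-2891)) = 1/2892. Expand this rational in ℤ_7: compute digits iteratively via d_i = x_i mod 7, x_{i+1} = (x_i − d_i)/7. The first 4 digits are (1, 0, 4, 5).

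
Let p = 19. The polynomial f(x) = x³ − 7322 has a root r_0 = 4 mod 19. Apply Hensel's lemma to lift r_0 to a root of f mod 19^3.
r_2 = 5856 (mod 6859)

Hensel: r_{i+1} = r_i − f(r_i)/f′(r_i) mod 19^{i+2}, where f′(x) = 3x². Iterate:
  r_0 = 4 (mod 19)
  r_1 = 80 (mod 361)
  r_2 = 5856 (mod 6859)
Final: r = 5856 with f(r) ≡ 0 mod 19^3.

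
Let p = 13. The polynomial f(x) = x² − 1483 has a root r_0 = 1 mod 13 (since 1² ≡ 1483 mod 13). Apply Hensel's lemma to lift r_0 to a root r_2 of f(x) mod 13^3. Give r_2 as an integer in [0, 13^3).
r_2 = 1925 (mod 2197)

Hensel's recurrence: r_{i+1} = r_i − f(r_i)·(f′(r_i))^{-1} mod 13^{i+2}, with f′(x) = 2x. Iterate:
  r_0 = 1 (mod 13)
  r_1 = 66 (mod 169)
  r_2 = 1925 (mod 2197)
Final: r_2 = 1925, and one checks f(r_2) ≡ 0 mod 13^3.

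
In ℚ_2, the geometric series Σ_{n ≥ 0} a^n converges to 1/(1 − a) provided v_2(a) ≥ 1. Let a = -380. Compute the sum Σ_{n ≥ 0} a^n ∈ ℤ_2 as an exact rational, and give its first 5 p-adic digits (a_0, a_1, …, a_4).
Σ a^n = 1/(1 − a) = 1/381;  first 5 digits = (1, 0, 1, 0, 1)

v_2(a) = 2 ≥ 1, so the series converges in ℤ_2 to 1/(1 − a) = 1/(1 − (-380)) = 1/381. Expand this rational in ℤ_2: compute digits iteratively via d_i = x_i mod 2, x_{i+1} = (x_i − d_i)/2. The first 5 digits are (1, 0, 1, 0, 1).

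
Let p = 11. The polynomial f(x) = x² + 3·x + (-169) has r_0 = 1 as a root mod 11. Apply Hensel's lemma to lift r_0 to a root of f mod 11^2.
r_1 = 34 (mod 121)

Hensel: r_{i+1} = r_i − f(r_i)·(f′(r_i))^{-1} mod 11^{i+2}, f′(x) = 2x + 3. Iterate:
  r_0 = 1 (mod 11)
  r_1 = 34 (mod 121)
Final: r = 34 satisfies f(r) ≡ 0 mod 11^2.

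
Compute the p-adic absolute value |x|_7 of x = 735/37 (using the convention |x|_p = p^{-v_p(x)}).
|735/37|_7 = 1/49

Step 1 — compute v_7(x) by factoring powers of 7 out of the numerator and denominator: v_7(735/37) = 2. Step 2 — apply |x|_p = p^{-v_p(x)} = 7^{-2} = 1/49.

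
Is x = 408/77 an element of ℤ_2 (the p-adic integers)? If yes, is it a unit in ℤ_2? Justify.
x ∈ ℤ_2 but not a unit; v_2(x) = 3 > 0

ℤ_2 = {x ∈ ℚ_2 : v_2(x) ≥ 0} and ℤ_2^× = {x ∈ ℤ_2 : v_2(x) = 0}. Here v_2(408/77) = v_2(num) − v_2(den) = 3; compare against these criteria.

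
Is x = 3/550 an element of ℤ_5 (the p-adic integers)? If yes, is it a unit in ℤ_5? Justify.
x ∉ ℤ_5 (v_5(x) = -2 < 0)

ℤ_5 = {x ∈ ℚ_5 : v_5(x) ≥ 0} and ℤ_5^× = {x ∈ ℤ_5 : v_5(x) = 0}. Here v_5(3/550) = v_5(num) − v_5(den) = -2; compare against these criteria.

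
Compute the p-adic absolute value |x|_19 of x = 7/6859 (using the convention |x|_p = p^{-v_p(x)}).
|7/6859|_19 = 6859

Step 1 — compute v_19(x) by factoring powers of 19 out of the numerator and denominator: v_19(7/6859) = -3. Step 2 — apply |x|_p = p^{-v_p(x)} = 19^{3} = 6859.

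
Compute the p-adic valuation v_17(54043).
v_17(54043) = 3

v_17(n) is the largest exponent k such that 17^k divides n. Factor out: 54043 = 17^3 · 11. (Sign doesn't affect v_p.) So v_17(54043) = 3.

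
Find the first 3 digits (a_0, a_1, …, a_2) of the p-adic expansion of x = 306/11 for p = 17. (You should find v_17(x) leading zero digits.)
(a_0, …, a_2) = (0, 14, 7)

v_17(306/11) = 1, so a_0 = ... = a_0 = 0. Factor out: x = 17^1 · u with u = 18/11 a unit in ℤ_17. Expand u iteratively via a_{v+i} = u_i mod 17, u_{i+1} = (u_i − a_{v+i})/17:
  u_0 = 18/11;  a_1 = 14;  u_1 = (u_0 − 14)/17 = -8/11
  u_1 = -8/11;  a_2 = 7;  u_2 = (u_1 − 7)/17 = -5/11
Digits: (0, 14, 7).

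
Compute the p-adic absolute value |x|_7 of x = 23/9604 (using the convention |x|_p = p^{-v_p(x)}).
|23/9604|_7 = 2401

Step 1 — compute v_7(x) by factoring powers of 7 out of the numerator and denominator: v_7(23/9604) = -4. Step 2 — apply |x|_p = p^{-v_p(x)} = 7^{4} = 2401.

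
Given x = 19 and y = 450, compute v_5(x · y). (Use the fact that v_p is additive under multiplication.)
v_5(8550) = 2

v_p(x) = 0 (factor: 19 = 5^0 · 19); v_p(y) = 2 (factor: 450 = 5^2 · 18). Additivity: v_p(xy) = v_p(x) + v_p(y) = 0 + 2 = 2. (Direct check: xy = 8550 = 5^2 · (342).)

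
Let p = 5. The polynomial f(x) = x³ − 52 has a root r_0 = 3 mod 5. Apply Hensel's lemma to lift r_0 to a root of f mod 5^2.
r_1 = 3 (mod 25)

Hensel: r_{i+1} = r_i − f(r_i)/f′(r_i) mod 5^{i+2}, where f′(x) = 3x². Iterate:
  r_0 = 3 (mod 5)
  r_1 = 3 (mod 25)
Final: r = 3 with f(r) ≡ 0 mod 5^2.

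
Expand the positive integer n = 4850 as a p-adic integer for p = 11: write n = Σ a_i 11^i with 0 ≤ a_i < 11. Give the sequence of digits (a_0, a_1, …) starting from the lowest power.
(a_0, a_1, …) = (10, 0, 7, 3)

Repeated division by 11 gives the digits low-to-high: 4850 = 10 + 7·11^2 + 3·11^3. Digit sequence: (10, 0, 7, 3).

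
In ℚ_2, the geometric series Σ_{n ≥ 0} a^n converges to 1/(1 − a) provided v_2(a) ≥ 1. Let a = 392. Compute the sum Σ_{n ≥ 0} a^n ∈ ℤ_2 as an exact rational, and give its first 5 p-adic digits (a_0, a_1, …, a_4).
Σ a^n = 1/(1 − a) = -1/391;  first 5 digits = (1, 0, 0, 1, 0)

v_2(a) = 3 ≥ 1, so the series converges in ℤ_2 to 1/(1 − a) = 1/(1 − 392) = -1/391. Expand this rational in ℤ_2: compute digits iteratively via d_i = x_i mod 2, x_{i+1} = (x_i − d_i)/2. The first 5 digits are (1, 0, 0, 1, 0).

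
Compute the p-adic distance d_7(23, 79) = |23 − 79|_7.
d_7(23, 79) = 1/7

Step 1 — x − y = 23 − 79 = -56. Step 2 — v_7(-56) = 1 (factor: -56 = −(7^1 · 8); the sign does not affect v_p). Step 3 — |x − y|_7 = 7^{-1} = 1/7.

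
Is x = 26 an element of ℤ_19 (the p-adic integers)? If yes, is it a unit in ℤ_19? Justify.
x ∈ ℤ_19^× (unit); v_19(x) = 0

ℤ_19 = {x ∈ ℚ_19 : v_19(x) ≥ 0} and ℤ_19^× = {x ∈ ℤ_19 : v_19(x) = 0}. Here v_19(26) = v_19(num) − v_19(den) = 0; compare against these criteria.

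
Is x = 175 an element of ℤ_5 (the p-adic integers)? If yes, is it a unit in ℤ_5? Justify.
x ∈ ℤ_5 but not a unit; v_5(x) = 2 > 0

ℤ_5 = {x ∈ ℚ_5 : v_5(x) ≥ 0} and ℤ_5^× = {x ∈ ℤ_5 : v_5(x) = 0}. Here v_5(175) = v_5(num) − v_5(den) = 2; compare against these criteria.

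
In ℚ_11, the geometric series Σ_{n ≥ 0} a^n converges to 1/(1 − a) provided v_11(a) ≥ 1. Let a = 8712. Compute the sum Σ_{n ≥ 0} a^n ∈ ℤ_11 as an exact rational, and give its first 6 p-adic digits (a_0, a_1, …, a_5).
Σ a^n = 1/(1 − a) = -1/8711;  first 6 digits = (1, 0, 6, 6, 3, 9)

v_11(a) = 2 ≥ 1, so the series converges in ℤ_11 to 1/(1 − a) = 1/(1 − 8712) = -1/8711. Expand this rational in ℤ_11: compute digits iteratively via d_i = x_i mod 11, x_{i+1} = (x_i − d_i)/11. The first 6 digits are (1, 0, 6, 6, 3, 9).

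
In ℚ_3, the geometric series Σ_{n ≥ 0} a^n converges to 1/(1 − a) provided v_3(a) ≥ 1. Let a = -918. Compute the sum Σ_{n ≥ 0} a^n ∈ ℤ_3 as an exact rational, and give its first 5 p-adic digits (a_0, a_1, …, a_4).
Σ a^n = 1/(1 − a) = 1/919;  first 5 digits = (1, 0, 0, 2, 0)

v_3(a) = 3 ≥ 1, so the series converges in ℤ_3 to 1/(1 − a) = 1/(1 − (-918)) = 1/919. Expand this rational in ℤ_3: compute digits iteratively via d_i = x_i mod 3, x_{i+1} = (x_i − d_i)/3. The first 5 digits are (1, 0, 0, 2, 0).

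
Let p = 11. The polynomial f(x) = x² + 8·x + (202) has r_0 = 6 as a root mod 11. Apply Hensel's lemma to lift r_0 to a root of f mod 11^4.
r_3 = 5957 (mod 14641)

Hensel: r_{i+1} = r_i − f(r_i)·(f′(r_i))^{-1} mod 11^{i+2}, f′(x) = 2x + 8. Iterate:
  r_0 = 6 (mod 11)
  r_1 = 28 (mod 121)
  r_2 = 633 (mod 1331)
  r_3 = 5957 (mod 14641)
Final: r = 5957 satisfies f(r) ≡ 0 mod 11^4.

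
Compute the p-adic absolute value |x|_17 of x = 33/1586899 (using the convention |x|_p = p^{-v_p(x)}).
|33/1586899|_17 = 83521

Step 1 — compute v_17(x) by factoring powers of 17 out of the numerator and denominator: v_17(33/1586899) = -4. Step 2 — apply |x|_p = p^{-v_p(x)} = 17^{4} = 83521.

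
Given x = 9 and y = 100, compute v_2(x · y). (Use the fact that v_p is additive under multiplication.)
v_2(900) = 2

v_p(x) = 0 (factor: 9 = 2^0 · 9); v_p(y) = 2 (factor: 100 = 2^2 · 25). Additivity: v_p(xy) = v_p(x) + v_p(y) = 0 + 2 = 2. (Direct check: xy = 900 = 2^2 · (225).)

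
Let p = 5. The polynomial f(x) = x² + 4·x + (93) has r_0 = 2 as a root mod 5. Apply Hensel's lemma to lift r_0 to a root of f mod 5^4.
r_3 = 367 (mod 625)

Hensel: r_{i+1} = r_i − f(r_i)·(f′(r_i))^{-1} mod 5^{i+2}, f′(x) = 2x + 4. Iterate:
  r_0 = 2 (mod 5)
  r_1 = 17 (mod 25)
  r_2 = 117 (mod 125)
  r_3 = 367 (mod 625)
Final: r = 367 satisfies f(r) ≡ 0 mod 5^4.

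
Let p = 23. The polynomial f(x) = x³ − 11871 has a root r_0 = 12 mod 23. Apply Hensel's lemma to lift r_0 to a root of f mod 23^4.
r_3 = 88654 (mod 279841)

Hensel: r_{i+1} = r_i − f(r_i)/f′(r_i) mod 23^{i+2}, where f′(x) = 3x². Iterate:
  r_0 = 12 (mod 23)
  r_1 = 311 (mod 529)
  r_2 = 3485 (mod 12167)
  r_3 = 88654 (mod 279841)
Final: r = 88654 with f(r) ≡ 0 mod 23^4.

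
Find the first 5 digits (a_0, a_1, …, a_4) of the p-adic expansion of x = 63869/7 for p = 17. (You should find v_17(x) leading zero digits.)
(a_0, …, a_4) = (0, 0, 0, 14, 9)

v_17(63869/7) = 3, so a_0 = ... = a_2 = 0. Factor out: x = 17^3 · u with u = 13/7 a unit in ℤ_17. Expand u iteratively via a_{v+i} = u_i mod 17, u_{i+1} = (u_i − a_{v+i})/17:
  u_0 = 13/7;  a_3 = 14;  u_1 = (u_0 − 14)/17 = -5/7
  u_1 = -5/7;  a_4 = 9;  u_2 = (u_1 − 9)/17 = -4/7
Digits: (0, 0, 0, 14, 9).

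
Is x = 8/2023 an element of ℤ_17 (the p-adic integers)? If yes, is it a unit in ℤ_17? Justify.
x ∉ ℤ_17 (v_17(x) = -2 < 0)

ℤ_17 = {x ∈ ℚ_17 : v_17(x) ≥ 0} and ℤ_17^× = {x ∈ ℤ_17 : v_17(x) = 0}. Here v_17(8/2023) = v_17(num) − v_17(den) = -2; compare against these criteria.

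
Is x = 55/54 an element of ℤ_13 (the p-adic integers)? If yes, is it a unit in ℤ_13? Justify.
x ∈ ℤ_13^× (unit); v_13(x) = 0

ℤ_13 = {x ∈ ℚ_13 : v_13(x) ≥ 0} and ℤ_13^× = {x ∈ ℤ_13 : v_13(x) = 0}. Here v_13(55/54) = v_13(num) − v_13(den) = 0; compare against these criteria.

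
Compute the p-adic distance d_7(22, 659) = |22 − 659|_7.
d_7(22, 659) = 1/49

Step 1 — x − y = 22 − 659 = -637. Step 2 — v_7(-637) = 2 (factor: -637 = −(7^2 · 13); the sign does not affect v_p). Step 3 — |x − y|_7 = 7^{-2} = 1/49.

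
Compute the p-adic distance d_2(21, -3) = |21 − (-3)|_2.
d_2(21, -3) = 1/8

Step 1 — x − y = 21 − (-3) = 24. Step 2 — v_2(24) = 3 (factor: 24 = (2^3 · 3); the sign does not affect v_p). Step 3 — |x − y|_2 = 2^{-3} = 1/8.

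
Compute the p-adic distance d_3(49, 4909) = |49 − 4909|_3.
d_3(49, 4909) = 1/243

Step 1 — x − y = 49 − 4909 = -4860. Step 2 — v_3(-4860) = 5 (factor: -4860 = −(3^5 · 20); the sign does not affect v_p). Step 3 — |x − y|_3 = 3^{-5} = 1/243.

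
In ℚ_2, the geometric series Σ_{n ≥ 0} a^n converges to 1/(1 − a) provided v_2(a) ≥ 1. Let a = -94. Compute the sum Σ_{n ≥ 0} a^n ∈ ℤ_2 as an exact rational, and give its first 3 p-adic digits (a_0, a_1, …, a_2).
Σ a^n = 1/(1 − a) = 1/95;  first 3 digits = (1, 1, 1)

v_2(a) = 1 ≥ 1, so the series converges in ℤ_2 to 1/(1 − a) = 1/(1 − (-94)) = 1/95. Expand this rational in ℤ_2: compute digits iteratively via d_i = x_i mod 2, x_{i+1} = (x_i − d_i)/2. The first 3 digits are (1, 1, 1).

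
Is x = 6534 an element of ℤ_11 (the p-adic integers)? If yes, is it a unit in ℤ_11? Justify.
x ∈ ℤ_11 but not a unit; v_11(x) = 2 > 0

ℤ_11 = {x ∈ ℚ_11 : v_11(x) ≥ 0} and ℤ_11^× = {x ∈ ℤ_11 : v_11(x) = 0}. Here v_11(6534) = v_11(num) − v_11(den) = 2; compare against these criteria.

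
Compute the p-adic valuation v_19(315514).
v_19(315514) = 3

v_19(n) is the largest exponent k such that 19^k divides n. Factor out: 315514 = 19^3 · 46. (Sign doesn't affect v_p.) So v_19(315514) = 3.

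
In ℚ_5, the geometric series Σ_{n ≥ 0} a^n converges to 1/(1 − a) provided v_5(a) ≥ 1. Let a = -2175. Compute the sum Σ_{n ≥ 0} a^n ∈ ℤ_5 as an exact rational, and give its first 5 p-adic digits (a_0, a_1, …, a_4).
Σ a^n = 1/(1 − a) = 1/2176;  first 5 digits = (1, 0, 3, 2, 0)

v_5(a) = 2 ≥ 1, so the series converges in ℤ_5 to 1/(1 − a) = 1/(1 − (-2175)) = 1/2176. Expand this rational in ℤ_5: compute digits iteratively via d_i = x_i mod 5, x_{i+1} = (x_i − d_i)/5. The first 5 digits are (1, 0, 3, 2, 0).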